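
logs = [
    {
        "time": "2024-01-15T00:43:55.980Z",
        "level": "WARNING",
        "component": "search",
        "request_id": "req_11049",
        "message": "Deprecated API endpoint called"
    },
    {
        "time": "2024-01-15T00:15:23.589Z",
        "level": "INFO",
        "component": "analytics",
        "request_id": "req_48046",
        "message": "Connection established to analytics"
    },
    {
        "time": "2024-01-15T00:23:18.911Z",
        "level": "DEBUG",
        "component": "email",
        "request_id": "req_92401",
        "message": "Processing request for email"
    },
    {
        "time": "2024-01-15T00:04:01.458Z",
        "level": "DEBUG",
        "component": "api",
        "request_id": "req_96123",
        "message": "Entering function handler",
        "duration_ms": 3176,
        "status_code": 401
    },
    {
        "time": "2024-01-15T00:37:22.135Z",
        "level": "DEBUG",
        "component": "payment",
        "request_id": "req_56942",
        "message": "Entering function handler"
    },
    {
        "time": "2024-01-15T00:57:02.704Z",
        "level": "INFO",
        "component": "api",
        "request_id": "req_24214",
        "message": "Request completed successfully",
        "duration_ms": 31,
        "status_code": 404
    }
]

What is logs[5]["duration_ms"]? 31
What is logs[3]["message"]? "Entering function handler"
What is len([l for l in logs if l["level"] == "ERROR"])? 0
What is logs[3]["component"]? "api"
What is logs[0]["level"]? "WARNING"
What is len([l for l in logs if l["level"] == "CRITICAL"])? 0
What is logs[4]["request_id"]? "req_56942"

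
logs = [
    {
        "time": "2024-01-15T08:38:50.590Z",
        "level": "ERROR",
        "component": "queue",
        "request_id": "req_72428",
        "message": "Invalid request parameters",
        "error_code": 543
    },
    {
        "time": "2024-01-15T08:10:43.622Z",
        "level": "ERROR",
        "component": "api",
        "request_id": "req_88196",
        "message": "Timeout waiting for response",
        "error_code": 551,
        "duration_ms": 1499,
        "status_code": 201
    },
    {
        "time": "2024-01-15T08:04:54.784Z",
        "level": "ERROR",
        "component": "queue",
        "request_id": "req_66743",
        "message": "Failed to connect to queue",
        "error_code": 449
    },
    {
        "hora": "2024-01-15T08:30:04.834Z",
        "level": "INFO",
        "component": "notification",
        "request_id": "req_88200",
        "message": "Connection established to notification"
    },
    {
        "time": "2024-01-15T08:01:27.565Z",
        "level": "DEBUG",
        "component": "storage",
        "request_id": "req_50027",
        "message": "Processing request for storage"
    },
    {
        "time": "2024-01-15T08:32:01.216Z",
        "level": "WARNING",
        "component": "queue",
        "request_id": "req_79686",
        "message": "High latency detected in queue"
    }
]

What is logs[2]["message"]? "Failed to connect to queue"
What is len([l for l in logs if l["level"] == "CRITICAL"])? 0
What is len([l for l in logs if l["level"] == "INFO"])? 1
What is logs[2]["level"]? "ERROR"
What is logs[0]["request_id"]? "req_72428"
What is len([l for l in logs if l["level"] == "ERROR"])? 3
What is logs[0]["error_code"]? 543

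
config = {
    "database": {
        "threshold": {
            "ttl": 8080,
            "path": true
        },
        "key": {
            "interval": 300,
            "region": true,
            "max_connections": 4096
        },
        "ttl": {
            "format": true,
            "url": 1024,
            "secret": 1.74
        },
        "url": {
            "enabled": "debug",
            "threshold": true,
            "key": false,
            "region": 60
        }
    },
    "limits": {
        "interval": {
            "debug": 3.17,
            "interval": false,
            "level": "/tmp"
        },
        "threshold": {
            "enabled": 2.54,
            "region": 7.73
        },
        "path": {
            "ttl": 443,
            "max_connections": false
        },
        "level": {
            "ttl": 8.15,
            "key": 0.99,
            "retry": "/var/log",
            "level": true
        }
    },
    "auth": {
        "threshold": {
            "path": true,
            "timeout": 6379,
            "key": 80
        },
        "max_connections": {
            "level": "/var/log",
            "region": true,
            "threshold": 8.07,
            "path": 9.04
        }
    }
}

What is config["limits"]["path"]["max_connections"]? False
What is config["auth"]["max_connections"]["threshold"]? 8.07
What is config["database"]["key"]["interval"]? 300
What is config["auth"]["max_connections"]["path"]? 9.04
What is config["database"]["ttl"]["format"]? True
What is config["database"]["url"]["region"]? 60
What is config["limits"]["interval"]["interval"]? False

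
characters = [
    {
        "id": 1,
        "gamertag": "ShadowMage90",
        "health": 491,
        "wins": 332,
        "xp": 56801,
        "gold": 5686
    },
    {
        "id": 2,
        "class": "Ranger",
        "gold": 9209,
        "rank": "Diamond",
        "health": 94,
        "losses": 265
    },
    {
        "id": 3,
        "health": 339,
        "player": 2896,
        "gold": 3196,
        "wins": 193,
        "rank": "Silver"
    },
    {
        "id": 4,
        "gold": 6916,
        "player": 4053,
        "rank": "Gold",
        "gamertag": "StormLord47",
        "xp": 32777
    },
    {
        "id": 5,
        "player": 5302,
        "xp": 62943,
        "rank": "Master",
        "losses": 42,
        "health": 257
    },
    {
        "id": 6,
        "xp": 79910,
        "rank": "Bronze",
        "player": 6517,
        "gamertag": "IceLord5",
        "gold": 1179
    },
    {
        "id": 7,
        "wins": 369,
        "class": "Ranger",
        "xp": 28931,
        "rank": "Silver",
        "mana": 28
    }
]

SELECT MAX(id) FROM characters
7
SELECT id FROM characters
[1, 2, 3, 4, 5, 6, 7]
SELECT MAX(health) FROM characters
491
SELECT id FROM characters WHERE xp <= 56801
[1, 4, 7]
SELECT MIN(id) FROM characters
1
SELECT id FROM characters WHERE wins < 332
[3]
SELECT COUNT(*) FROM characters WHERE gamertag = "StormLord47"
1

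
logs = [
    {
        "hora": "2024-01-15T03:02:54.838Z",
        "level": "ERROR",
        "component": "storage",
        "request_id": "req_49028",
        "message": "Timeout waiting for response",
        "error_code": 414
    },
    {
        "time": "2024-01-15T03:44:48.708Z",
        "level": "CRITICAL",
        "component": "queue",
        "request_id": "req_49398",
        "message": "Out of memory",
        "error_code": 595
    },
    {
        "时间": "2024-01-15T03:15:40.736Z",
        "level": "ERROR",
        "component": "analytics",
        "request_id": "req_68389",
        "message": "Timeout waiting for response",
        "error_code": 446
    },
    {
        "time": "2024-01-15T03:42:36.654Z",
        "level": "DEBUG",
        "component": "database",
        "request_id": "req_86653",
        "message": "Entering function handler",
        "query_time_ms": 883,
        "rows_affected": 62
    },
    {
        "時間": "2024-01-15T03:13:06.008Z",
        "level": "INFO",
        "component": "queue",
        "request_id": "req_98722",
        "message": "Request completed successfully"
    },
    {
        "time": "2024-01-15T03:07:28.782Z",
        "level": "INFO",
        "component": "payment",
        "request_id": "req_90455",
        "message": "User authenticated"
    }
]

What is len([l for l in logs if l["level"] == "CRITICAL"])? 1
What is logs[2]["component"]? "analytics"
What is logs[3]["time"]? "2024-01-15T03:42:36.654Z"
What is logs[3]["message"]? "Entering function handler"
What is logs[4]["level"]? "INFO"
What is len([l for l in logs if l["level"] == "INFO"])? 2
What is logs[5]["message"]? "User authenticated"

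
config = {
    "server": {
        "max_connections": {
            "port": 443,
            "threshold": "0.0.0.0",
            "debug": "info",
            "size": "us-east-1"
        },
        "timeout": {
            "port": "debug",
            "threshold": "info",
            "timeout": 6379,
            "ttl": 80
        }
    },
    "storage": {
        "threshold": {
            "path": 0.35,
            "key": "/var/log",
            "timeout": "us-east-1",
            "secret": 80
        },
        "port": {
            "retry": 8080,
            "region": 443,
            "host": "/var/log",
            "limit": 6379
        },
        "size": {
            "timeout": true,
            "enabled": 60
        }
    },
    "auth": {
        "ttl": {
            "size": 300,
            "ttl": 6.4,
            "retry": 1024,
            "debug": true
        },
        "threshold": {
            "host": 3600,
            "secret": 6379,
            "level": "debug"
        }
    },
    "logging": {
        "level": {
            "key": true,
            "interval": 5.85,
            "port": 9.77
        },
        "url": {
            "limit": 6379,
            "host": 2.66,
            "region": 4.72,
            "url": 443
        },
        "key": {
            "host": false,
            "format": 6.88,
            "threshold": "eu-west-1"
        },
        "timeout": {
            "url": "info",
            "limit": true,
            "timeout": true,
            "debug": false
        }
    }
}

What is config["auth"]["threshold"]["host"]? 3600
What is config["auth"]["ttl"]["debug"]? True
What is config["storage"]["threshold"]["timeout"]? "us-east-1"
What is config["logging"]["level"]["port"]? 9.77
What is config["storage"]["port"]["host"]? "/var/log"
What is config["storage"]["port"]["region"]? 443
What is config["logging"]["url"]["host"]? 2.66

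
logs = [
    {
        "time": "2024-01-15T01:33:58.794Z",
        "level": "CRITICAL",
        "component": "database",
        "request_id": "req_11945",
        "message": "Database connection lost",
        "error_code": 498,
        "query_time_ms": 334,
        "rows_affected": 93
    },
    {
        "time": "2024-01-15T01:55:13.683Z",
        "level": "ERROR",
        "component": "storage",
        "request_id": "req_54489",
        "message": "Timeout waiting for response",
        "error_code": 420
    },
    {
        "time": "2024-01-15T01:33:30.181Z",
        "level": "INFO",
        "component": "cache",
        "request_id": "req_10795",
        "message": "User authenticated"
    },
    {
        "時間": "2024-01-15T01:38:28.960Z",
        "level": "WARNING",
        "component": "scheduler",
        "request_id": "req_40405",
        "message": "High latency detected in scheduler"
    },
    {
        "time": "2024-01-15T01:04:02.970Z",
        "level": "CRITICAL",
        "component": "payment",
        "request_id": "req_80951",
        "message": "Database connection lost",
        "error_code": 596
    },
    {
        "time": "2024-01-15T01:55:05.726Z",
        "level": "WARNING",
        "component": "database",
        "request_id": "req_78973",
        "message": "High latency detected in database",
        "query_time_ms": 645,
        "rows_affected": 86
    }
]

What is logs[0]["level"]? "CRITICAL"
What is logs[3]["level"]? "WARNING"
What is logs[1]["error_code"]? 420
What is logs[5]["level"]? "WARNING"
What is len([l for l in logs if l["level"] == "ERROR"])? 1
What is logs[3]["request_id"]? "req_40405"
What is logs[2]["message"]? "User authenticated"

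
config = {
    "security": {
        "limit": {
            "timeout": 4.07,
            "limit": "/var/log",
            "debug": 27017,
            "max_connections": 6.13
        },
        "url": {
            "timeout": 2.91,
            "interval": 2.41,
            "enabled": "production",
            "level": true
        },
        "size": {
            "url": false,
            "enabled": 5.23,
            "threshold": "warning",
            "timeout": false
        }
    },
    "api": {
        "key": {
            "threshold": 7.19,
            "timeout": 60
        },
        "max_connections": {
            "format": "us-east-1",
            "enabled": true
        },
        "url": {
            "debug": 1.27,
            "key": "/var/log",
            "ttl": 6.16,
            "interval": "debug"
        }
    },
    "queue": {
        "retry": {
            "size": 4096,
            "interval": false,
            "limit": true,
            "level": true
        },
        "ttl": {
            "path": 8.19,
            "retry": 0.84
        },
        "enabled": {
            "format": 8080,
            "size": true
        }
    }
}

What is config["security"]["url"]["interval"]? 2.41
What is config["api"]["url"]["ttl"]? 6.16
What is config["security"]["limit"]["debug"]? 27017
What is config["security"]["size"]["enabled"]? 5.23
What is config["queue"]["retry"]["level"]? True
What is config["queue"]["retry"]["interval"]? False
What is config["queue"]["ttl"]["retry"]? 0.84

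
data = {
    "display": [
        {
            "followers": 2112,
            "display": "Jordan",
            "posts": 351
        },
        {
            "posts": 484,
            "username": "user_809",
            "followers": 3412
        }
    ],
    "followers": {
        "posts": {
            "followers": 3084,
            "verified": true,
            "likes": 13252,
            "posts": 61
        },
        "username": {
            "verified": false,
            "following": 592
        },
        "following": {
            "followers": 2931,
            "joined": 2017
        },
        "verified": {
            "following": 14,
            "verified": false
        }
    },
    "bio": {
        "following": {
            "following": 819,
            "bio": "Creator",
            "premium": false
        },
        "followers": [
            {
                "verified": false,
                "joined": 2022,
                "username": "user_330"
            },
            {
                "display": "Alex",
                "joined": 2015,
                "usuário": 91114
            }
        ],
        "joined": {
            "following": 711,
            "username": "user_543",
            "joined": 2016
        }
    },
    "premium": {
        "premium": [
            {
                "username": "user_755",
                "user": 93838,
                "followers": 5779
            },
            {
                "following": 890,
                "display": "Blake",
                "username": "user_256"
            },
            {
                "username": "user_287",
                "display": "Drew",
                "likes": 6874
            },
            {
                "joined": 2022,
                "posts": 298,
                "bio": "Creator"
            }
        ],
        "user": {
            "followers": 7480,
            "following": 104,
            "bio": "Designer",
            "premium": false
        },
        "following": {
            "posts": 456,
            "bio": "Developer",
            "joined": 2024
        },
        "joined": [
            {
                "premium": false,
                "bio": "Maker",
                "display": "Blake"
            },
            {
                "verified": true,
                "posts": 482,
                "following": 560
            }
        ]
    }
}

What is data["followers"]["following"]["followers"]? 2931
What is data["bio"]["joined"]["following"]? 711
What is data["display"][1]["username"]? "user_809"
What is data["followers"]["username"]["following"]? 592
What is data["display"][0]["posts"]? 351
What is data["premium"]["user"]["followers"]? 7480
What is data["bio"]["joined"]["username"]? "user_543"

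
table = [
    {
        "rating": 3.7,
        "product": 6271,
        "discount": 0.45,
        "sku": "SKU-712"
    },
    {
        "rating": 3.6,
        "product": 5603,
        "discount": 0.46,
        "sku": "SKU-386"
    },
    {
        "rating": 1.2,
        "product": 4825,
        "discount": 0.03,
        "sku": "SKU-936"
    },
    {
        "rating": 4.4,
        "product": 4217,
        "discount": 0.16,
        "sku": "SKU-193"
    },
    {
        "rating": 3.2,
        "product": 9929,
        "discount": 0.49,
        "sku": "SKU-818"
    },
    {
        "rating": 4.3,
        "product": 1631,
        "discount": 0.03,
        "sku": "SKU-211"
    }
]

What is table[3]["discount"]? 0.16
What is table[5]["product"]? 1631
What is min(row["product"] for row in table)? 1631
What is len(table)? 6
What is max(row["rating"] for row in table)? 4.4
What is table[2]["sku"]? "SKU-936"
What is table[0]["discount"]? 0.45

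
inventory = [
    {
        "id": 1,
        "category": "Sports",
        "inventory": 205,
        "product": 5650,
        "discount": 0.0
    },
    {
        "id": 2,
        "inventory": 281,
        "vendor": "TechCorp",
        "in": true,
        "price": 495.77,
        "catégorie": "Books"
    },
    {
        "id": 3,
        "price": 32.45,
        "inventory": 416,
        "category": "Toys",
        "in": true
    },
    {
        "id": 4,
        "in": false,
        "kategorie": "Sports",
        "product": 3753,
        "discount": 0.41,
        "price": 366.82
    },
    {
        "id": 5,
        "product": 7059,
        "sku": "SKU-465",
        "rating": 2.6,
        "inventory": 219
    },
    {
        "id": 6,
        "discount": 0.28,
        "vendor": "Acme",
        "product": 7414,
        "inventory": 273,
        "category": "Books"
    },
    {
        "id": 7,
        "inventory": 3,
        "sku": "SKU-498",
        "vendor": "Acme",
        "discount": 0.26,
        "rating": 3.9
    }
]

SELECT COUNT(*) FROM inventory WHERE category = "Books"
1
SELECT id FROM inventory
[1, 2, 3, 4, 5, 6, 7]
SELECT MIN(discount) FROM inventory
0.0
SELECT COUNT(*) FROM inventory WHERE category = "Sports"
1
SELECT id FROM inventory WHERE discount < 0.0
[]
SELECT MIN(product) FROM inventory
3753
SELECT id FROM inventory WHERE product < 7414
[1, 4, 5]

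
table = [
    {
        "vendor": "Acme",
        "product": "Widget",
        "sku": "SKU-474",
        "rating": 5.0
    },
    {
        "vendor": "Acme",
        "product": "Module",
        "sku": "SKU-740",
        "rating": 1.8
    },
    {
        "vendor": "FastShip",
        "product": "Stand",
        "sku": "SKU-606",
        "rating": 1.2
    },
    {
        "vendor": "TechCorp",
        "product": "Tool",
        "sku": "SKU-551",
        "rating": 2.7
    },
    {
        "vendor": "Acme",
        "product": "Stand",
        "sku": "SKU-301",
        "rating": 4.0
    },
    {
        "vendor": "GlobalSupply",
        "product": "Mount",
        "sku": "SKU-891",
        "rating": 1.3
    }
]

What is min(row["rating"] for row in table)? 1.2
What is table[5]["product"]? "Mount"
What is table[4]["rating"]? 4.0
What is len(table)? 6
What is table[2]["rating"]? 1.2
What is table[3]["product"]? "Tool"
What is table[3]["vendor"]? "TechCorp"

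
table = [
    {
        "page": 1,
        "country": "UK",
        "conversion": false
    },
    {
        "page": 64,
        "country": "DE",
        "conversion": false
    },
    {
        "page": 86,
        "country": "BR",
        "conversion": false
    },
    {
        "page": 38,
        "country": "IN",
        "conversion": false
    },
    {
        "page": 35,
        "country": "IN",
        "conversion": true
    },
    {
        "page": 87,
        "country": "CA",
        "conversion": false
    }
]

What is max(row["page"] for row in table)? 87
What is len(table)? 6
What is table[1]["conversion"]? False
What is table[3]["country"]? "IN"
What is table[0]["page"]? 1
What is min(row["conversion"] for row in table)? False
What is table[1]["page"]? 64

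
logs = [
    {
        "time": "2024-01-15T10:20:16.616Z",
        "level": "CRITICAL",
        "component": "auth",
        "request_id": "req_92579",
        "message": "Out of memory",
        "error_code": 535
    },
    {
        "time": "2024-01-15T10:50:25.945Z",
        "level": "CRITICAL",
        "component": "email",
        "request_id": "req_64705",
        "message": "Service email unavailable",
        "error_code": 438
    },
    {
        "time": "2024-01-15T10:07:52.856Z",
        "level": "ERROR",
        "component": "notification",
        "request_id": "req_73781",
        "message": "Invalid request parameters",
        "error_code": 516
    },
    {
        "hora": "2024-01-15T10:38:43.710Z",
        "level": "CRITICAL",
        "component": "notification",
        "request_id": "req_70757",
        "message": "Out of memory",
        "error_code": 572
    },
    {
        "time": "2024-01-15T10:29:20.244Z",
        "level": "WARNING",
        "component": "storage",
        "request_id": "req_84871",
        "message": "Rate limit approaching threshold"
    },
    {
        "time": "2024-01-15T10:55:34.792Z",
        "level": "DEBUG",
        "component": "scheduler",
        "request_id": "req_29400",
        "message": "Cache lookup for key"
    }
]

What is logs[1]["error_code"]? 438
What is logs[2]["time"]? "2024-01-15T10:07:52.856Z"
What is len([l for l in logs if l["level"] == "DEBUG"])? 1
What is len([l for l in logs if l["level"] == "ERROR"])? 1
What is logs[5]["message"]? "Cache lookup for key"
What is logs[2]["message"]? "Invalid request parameters"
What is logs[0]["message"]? "Out of memory"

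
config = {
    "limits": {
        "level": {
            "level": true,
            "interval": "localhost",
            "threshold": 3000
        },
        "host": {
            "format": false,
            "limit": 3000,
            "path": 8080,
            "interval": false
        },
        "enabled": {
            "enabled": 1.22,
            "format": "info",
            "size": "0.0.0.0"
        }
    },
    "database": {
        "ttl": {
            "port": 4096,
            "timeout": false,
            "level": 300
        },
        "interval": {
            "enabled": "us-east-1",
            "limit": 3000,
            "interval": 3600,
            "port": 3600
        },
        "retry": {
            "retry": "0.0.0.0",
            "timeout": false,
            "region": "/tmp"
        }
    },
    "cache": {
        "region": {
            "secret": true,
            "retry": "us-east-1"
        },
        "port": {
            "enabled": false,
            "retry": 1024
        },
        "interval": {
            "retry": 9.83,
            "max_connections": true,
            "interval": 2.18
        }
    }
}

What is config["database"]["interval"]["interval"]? 3600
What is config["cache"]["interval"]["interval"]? 2.18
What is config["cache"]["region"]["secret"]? True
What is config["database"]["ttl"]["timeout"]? False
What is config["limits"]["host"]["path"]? 8080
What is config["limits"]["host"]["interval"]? False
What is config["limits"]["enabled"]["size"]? "0.0.0.0"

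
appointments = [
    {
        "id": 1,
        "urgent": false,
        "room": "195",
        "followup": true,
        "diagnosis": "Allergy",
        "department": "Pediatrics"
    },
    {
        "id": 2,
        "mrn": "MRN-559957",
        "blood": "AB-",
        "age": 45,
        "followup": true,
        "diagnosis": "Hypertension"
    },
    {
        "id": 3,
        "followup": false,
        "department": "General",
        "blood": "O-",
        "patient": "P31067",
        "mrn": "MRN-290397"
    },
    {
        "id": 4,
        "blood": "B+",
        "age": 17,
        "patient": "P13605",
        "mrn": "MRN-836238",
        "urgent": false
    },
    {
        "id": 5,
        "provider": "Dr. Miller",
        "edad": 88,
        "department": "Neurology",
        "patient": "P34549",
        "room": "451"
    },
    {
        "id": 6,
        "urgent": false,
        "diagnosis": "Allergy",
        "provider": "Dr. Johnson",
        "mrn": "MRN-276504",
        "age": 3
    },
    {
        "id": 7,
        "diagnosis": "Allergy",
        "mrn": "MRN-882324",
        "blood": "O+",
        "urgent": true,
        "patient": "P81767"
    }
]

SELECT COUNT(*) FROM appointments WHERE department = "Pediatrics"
1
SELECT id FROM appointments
[1, 2, 3, 4, 5, 6, 7]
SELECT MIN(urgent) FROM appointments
False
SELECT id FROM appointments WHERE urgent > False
[7]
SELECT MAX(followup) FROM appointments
True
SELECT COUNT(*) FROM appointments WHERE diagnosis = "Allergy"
3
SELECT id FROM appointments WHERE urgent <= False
[1, 4, 6]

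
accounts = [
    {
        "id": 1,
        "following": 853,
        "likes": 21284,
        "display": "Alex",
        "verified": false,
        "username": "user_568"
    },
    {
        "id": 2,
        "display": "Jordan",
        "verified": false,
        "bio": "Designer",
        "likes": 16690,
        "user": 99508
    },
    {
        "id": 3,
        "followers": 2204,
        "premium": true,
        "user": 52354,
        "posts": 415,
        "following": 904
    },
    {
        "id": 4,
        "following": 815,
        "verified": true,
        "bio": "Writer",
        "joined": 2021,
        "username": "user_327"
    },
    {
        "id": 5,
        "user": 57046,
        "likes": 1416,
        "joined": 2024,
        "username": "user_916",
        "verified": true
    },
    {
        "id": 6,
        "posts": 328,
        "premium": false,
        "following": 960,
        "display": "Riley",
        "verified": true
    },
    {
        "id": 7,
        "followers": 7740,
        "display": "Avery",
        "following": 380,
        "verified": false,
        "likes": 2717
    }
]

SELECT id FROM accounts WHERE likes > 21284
[]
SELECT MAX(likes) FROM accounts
21284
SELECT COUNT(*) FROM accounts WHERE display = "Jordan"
1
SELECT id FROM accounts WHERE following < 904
[1, 4, 7]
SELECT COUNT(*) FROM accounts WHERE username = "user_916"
1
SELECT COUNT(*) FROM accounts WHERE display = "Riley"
1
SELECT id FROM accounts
[1, 2, 3, 4, 5, 6, 7]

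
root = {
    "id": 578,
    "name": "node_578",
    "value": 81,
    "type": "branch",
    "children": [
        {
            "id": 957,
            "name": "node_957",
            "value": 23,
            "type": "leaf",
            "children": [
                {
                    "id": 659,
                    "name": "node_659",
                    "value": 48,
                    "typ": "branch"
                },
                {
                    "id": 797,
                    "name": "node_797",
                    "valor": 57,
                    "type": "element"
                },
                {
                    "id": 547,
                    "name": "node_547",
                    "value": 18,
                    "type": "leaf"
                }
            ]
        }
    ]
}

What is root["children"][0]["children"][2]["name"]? "node_547"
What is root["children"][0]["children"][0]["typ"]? "branch"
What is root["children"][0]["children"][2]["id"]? 547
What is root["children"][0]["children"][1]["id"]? 797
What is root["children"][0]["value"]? 23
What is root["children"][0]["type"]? "leaf"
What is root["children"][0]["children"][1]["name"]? "node_797"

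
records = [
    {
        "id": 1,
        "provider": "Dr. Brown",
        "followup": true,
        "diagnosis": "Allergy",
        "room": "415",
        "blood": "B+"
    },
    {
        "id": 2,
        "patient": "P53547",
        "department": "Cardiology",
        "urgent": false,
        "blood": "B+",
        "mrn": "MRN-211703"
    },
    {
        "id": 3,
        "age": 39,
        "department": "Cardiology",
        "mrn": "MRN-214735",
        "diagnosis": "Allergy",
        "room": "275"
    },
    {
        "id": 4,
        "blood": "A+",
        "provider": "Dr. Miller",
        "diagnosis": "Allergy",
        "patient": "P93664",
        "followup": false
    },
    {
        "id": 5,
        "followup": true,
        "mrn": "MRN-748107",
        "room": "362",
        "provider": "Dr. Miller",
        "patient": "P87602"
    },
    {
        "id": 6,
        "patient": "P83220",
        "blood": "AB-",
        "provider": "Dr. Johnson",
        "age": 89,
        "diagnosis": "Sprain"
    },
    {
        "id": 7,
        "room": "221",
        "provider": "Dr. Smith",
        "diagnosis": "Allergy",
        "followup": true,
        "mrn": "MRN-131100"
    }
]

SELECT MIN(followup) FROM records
False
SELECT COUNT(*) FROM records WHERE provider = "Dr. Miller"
2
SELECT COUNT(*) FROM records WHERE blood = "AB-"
1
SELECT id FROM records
[1, 2, 3, 4, 5, 6, 7]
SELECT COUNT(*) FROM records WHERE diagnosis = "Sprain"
1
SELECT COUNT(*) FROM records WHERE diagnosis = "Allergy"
4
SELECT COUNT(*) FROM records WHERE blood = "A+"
1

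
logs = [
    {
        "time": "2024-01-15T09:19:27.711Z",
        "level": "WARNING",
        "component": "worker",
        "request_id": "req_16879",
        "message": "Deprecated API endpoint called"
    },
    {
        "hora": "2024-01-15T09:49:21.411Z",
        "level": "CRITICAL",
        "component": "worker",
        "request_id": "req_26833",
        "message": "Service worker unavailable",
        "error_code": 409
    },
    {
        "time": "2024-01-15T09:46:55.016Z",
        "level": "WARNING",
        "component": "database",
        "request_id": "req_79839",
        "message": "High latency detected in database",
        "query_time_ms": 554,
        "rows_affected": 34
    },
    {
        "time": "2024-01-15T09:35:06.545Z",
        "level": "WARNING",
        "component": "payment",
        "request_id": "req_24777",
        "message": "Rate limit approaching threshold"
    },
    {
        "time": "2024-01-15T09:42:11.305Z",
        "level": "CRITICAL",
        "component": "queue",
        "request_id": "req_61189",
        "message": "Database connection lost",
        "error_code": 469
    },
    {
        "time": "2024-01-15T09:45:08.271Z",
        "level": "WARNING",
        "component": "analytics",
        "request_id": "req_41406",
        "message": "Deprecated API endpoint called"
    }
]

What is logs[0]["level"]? "WARNING"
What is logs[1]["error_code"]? 409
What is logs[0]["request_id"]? "req_16879"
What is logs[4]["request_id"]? "req_61189"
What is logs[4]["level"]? "CRITICAL"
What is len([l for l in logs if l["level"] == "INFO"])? 0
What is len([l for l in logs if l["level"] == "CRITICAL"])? 2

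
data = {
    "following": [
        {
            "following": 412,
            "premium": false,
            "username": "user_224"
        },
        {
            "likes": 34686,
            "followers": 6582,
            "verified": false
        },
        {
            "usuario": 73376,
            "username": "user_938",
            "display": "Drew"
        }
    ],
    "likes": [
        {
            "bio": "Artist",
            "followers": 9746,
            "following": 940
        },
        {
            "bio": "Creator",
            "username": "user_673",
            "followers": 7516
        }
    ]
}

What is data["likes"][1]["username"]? "user_673"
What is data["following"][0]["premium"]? False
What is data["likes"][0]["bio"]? "Artist"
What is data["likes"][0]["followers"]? 9746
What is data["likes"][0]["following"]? 940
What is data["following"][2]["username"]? "user_938"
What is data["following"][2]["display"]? "Drew"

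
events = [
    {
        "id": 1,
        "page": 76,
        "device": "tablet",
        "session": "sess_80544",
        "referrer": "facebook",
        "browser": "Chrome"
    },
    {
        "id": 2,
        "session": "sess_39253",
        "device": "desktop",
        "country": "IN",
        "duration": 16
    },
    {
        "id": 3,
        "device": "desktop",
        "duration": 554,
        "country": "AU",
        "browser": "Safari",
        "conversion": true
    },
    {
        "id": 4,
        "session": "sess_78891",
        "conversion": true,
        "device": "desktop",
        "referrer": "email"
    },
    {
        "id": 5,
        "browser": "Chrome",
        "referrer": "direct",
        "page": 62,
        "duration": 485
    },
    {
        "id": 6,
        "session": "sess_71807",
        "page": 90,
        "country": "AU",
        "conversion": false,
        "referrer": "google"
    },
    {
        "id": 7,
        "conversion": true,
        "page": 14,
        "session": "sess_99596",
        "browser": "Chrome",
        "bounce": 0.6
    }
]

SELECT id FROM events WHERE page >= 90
[6]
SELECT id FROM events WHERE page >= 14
[1, 5, 6, 7]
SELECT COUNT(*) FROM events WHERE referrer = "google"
1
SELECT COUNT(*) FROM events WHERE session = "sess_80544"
1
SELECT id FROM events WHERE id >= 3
[3, 4, 5, 6, 7]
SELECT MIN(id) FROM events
1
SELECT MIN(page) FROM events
14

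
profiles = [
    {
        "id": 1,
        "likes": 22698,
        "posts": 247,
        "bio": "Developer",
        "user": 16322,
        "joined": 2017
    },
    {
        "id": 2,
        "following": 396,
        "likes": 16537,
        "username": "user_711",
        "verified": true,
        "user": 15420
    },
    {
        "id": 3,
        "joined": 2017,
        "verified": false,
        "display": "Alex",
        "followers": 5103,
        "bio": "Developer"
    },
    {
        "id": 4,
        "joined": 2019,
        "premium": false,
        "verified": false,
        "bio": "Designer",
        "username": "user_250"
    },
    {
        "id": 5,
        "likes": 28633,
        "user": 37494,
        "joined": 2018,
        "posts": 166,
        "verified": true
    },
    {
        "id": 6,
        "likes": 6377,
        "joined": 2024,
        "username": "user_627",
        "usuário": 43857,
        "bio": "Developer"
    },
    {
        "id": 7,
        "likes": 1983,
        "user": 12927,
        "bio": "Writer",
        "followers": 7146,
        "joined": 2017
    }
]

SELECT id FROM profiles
[1, 2, 3, 4, 5, 6, 7]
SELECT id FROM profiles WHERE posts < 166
[]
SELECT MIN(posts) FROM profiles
166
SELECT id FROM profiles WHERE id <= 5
[1, 2, 3, 4, 5]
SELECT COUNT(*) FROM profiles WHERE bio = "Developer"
3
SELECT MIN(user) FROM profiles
12927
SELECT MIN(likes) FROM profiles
1983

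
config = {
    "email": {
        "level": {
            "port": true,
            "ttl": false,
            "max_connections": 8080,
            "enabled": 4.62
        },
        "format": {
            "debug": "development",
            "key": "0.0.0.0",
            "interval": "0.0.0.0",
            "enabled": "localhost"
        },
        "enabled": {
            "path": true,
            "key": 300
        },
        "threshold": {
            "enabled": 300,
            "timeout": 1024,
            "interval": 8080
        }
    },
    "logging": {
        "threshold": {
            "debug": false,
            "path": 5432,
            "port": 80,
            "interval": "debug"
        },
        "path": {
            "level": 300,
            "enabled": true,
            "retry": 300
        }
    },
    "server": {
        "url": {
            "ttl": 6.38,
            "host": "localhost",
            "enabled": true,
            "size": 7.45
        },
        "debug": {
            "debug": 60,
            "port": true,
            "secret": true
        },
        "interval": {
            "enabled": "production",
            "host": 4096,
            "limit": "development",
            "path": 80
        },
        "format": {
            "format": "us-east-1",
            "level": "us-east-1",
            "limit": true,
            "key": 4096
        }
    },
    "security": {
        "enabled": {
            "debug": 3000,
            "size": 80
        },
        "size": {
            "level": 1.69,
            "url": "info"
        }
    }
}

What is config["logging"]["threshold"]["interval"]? "debug"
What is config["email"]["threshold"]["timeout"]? 1024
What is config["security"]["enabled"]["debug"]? 3000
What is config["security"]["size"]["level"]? 1.69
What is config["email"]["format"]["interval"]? "0.0.0.0"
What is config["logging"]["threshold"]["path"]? 5432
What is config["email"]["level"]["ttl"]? False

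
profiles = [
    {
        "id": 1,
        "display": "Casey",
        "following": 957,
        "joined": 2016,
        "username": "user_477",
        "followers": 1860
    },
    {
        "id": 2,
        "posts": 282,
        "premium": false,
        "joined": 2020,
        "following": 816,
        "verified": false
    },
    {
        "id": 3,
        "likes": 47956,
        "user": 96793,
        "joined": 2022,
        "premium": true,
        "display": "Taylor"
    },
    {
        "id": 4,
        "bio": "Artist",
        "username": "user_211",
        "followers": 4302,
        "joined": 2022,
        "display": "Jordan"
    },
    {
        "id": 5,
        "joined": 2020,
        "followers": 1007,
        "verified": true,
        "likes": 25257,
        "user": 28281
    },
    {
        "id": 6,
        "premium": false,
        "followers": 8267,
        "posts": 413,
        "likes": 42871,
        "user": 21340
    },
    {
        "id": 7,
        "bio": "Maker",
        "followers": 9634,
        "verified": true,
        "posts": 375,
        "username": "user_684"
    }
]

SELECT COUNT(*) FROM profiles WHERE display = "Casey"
1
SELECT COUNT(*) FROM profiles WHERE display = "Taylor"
1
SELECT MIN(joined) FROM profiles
2016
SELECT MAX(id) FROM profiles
7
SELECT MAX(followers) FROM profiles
9634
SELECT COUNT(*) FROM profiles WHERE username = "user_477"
1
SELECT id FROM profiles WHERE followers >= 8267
[6, 7]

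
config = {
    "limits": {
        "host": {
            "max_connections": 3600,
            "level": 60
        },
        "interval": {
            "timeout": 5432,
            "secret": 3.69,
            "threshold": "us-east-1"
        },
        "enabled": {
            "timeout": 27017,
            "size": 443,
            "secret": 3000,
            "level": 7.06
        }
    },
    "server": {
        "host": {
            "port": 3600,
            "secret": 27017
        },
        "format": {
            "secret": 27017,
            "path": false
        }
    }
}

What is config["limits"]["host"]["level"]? 60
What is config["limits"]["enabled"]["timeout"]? 27017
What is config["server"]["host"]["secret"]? 27017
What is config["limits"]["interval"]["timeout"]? 5432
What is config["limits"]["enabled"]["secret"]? 3000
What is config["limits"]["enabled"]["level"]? 7.06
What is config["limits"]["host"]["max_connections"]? 3600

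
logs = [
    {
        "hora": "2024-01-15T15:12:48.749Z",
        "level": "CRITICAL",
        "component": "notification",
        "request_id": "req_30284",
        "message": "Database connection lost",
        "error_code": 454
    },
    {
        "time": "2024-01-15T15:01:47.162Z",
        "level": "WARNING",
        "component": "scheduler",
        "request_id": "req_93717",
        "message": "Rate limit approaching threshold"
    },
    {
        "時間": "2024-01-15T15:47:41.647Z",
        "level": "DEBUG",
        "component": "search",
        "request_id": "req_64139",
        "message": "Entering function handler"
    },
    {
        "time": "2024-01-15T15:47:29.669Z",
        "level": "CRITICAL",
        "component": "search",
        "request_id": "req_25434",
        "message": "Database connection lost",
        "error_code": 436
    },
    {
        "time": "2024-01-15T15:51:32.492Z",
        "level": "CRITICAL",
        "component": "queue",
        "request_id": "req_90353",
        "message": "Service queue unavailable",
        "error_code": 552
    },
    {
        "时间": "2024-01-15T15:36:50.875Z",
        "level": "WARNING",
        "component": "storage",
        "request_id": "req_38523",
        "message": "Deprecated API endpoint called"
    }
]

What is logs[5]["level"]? "WARNING"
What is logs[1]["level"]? "WARNING"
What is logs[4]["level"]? "CRITICAL"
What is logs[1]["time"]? "2024-01-15T15:01:47.162Z"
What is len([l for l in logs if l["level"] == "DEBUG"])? 1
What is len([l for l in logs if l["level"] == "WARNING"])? 2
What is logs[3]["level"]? "CRITICAL"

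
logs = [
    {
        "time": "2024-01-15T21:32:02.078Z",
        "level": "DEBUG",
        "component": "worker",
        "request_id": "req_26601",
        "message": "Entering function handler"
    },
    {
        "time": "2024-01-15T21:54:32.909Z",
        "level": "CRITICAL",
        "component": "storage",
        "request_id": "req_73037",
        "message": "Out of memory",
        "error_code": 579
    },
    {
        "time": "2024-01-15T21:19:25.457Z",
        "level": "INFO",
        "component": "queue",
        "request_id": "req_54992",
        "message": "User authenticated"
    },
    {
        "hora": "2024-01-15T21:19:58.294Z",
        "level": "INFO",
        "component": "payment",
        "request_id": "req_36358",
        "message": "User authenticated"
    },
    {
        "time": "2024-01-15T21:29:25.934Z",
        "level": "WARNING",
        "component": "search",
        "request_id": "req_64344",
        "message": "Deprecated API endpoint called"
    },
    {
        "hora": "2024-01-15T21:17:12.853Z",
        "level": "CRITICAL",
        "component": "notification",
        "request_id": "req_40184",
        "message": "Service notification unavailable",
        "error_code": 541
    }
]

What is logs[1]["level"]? "CRITICAL"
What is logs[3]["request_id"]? "req_36358"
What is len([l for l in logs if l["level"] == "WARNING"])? 1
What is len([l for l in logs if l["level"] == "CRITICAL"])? 2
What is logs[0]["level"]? "DEBUG"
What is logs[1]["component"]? "storage"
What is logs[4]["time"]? "2024-01-15T21:29:25.934Z"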